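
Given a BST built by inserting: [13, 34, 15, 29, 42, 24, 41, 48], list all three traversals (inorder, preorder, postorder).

Tree insertion order: [13, 34, 15, 29, 42, 24, 41, 48]
Tree (level-order array): [13, None, 34, 15, 42, None, 29, 41, 48, 24]
Inorder (L, root, R): [13, 15, 24, 29, 34, 41, 42, 48]
Preorder (root, L, R): [13, 34, 15, 29, 24, 42, 41, 48]
Postorder (L, R, root): [24, 29, 15, 41, 48, 42, 34, 13]


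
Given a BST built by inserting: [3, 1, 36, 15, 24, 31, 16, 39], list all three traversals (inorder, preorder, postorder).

Tree insertion order: [3, 1, 36, 15, 24, 31, 16, 39]
Tree (level-order array): [3, 1, 36, None, None, 15, 39, None, 24, None, None, 16, 31]
Inorder (L, root, R): [1, 3, 15, 16, 24, 31, 36, 39]
Preorder (root, L, R): [3, 1, 36, 15, 24, 16, 31, 39]
Postorder (L, R, root): [1, 16, 31, 24, 15, 39, 36, 3]


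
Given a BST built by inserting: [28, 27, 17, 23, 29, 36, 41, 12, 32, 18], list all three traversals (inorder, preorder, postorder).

Tree insertion order: [28, 27, 17, 23, 29, 36, 41, 12, 32, 18]
Tree (level-order array): [28, 27, 29, 17, None, None, 36, 12, 23, 32, 41, None, None, 18]
Inorder (L, root, R): [12, 17, 18, 23, 27, 28, 29, 32, 36, 41]
Preorder (root, L, R): [28, 27, 17, 12, 23, 18, 29, 36, 32, 41]
Postorder (L, R, root): [12, 18, 23, 17, 27, 32, 41, 36, 29, 28]


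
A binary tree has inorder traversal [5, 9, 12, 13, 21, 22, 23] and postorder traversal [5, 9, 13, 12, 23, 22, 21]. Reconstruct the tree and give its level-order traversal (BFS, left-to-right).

Inorder:   [5, 9, 12, 13, 21, 22, 23]
Postorder: [5, 9, 13, 12, 23, 22, 21]
Algorithm: postorder visits root last, so walk postorder right-to-left;
each value is the root of the current inorder slice — split it at that
value, recurse on the right subtree first, then the left.
Recursive splits:
  root=21; inorder splits into left=[5, 9, 12, 13], right=[22, 23]
  root=22; inorder splits into left=[], right=[23]
  root=23; inorder splits into left=[], right=[]
  root=12; inorder splits into left=[5, 9], right=[13]
  root=13; inorder splits into left=[], right=[]
  root=9; inorder splits into left=[5], right=[]
  root=5; inorder splits into left=[], right=[]
Reconstructed level-order: [21, 12, 22, 9, 13, 23, 5]


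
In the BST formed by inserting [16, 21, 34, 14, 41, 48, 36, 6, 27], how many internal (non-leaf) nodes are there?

Tree built from: [16, 21, 34, 14, 41, 48, 36, 6, 27]
Tree (level-order array): [16, 14, 21, 6, None, None, 34, None, None, 27, 41, None, None, 36, 48]
Rule: An internal node has at least one child.
Per-node child counts:
  node 16: 2 child(ren)
  node 14: 1 child(ren)
  node 6: 0 child(ren)
  node 21: 1 child(ren)
  node 34: 2 child(ren)
  node 27: 0 child(ren)
  node 41: 2 child(ren)
  node 36: 0 child(ren)
  node 48: 0 child(ren)
Matching nodes: [16, 14, 21, 34, 41]
Count of internal (non-leaf) nodes: 5


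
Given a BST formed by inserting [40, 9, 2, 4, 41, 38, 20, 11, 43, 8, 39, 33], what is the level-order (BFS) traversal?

Tree insertion order: [40, 9, 2, 4, 41, 38, 20, 11, 43, 8, 39, 33]
Tree (level-order array): [40, 9, 41, 2, 38, None, 43, None, 4, 20, 39, None, None, None, 8, 11, 33]
BFS from the root, enqueuing left then right child of each popped node:
  queue [40] -> pop 40, enqueue [9, 41], visited so far: [40]
  queue [9, 41] -> pop 9, enqueue [2, 38], visited so far: [40, 9]
  queue [41, 2, 38] -> pop 41, enqueue [43], visited so far: [40, 9, 41]
  queue [2, 38, 43] -> pop 2, enqueue [4], visited so far: [40, 9, 41, 2]
  queue [38, 43, 4] -> pop 38, enqueue [20, 39], visited so far: [40, 9, 41, 2, 38]
  queue [43, 4, 20, 39] -> pop 43, enqueue [none], visited so far: [40, 9, 41, 2, 38, 43]
  queue [4, 20, 39] -> pop 4, enqueue [8], visited so far: [40, 9, 41, 2, 38, 43, 4]
  queue [20, 39, 8] -> pop 20, enqueue [11, 33], visited so far: [40, 9, 41, 2, 38, 43, 4, 20]
  queue [39, 8, 11, 33] -> pop 39, enqueue [none], visited so far: [40, 9, 41, 2, 38, 43, 4, 20, 39]
  queue [8, 11, 33] -> pop 8, enqueue [none], visited so far: [40, 9, 41, 2, 38, 43, 4, 20, 39, 8]
  queue [11, 33] -> pop 11, enqueue [none], visited so far: [40, 9, 41, 2, 38, 43, 4, 20, 39, 8, 11]
  queue [33] -> pop 33, enqueue [none], visited so far: [40, 9, 41, 2, 38, 43, 4, 20, 39, 8, 11, 33]
Result: [40, 9, 41, 2, 38, 43, 4, 20, 39, 8, 11, 33]


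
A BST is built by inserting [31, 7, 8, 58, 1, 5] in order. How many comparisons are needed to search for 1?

Search path for 1: 31 -> 7 -> 1
Found: True
Comparisons: 3


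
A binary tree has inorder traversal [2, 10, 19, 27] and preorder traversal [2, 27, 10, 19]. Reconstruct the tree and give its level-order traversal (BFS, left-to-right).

Inorder:  [2, 10, 19, 27]
Preorder: [2, 27, 10, 19]
Algorithm: preorder visits root first, so consume preorder in order;
for each root, split the current inorder slice at that value into
left-subtree inorder and right-subtree inorder, then recurse.
Recursive splits:
  root=2; inorder splits into left=[], right=[10, 19, 27]
  root=27; inorder splits into left=[10, 19], right=[]
  root=10; inorder splits into left=[], right=[19]
  root=19; inorder splits into left=[], right=[]
Reconstructed level-order: [2, 27, 10, 19]


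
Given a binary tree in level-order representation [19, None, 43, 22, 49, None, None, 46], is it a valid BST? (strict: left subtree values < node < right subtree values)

Level-order array: [19, None, 43, 22, 49, None, None, 46]
Validate using subtree bounds (lo, hi): at each node, require lo < value < hi,
then recurse left with hi=value and right with lo=value.
Preorder trace (stopping at first violation):
  at node 19 with bounds (-inf, +inf): OK
  at node 43 with bounds (19, +inf): OK
  at node 22 with bounds (19, 43): OK
  at node 49 with bounds (43, +inf): OK
  at node 46 with bounds (43, 49): OK
No violation found at any node.
Result: Valid BST


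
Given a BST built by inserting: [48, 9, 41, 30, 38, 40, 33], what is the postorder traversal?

Tree insertion order: [48, 9, 41, 30, 38, 40, 33]
Tree (level-order array): [48, 9, None, None, 41, 30, None, None, 38, 33, 40]
Postorder traversal: [33, 40, 38, 30, 41, 9, 48]


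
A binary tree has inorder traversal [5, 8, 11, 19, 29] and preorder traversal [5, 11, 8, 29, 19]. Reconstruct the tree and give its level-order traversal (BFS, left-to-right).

Inorder:  [5, 8, 11, 19, 29]
Preorder: [5, 11, 8, 29, 19]
Algorithm: preorder visits root first, so consume preorder in order;
for each root, split the current inorder slice at that value into
left-subtree inorder and right-subtree inorder, then recurse.
Recursive splits:
  root=5; inorder splits into left=[], right=[8, 11, 19, 29]
  root=11; inorder splits into left=[8], right=[19, 29]
  root=8; inorder splits into left=[], right=[]
  root=29; inorder splits into left=[19], right=[]
  root=19; inorder splits into left=[], right=[]
Reconstructed level-order: [5, 11, 8, 29, 19]


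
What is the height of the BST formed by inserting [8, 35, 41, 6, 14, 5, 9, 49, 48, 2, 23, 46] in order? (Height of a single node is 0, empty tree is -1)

Insertion order: [8, 35, 41, 6, 14, 5, 9, 49, 48, 2, 23, 46]
Tree (level-order array): [8, 6, 35, 5, None, 14, 41, 2, None, 9, 23, None, 49, None, None, None, None, None, None, 48, None, 46]
Compute height bottom-up (empty subtree = -1):
  height(2) = 1 + max(-1, -1) = 0
  height(5) = 1 + max(0, -1) = 1
  height(6) = 1 + max(1, -1) = 2
  height(9) = 1 + max(-1, -1) = 0
  height(23) = 1 + max(-1, -1) = 0
  height(14) = 1 + max(0, 0) = 1
  height(46) = 1 + max(-1, -1) = 0
  height(48) = 1 + max(0, -1) = 1
  height(49) = 1 + max(1, -1) = 2
  height(41) = 1 + max(-1, 2) = 3
  height(35) = 1 + max(1, 3) = 4
  height(8) = 1 + max(2, 4) = 5
Height = 5


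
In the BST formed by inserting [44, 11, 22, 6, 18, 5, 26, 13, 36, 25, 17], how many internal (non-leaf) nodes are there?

Tree built from: [44, 11, 22, 6, 18, 5, 26, 13, 36, 25, 17]
Tree (level-order array): [44, 11, None, 6, 22, 5, None, 18, 26, None, None, 13, None, 25, 36, None, 17]
Rule: An internal node has at least one child.
Per-node child counts:
  node 44: 1 child(ren)
  node 11: 2 child(ren)
  node 6: 1 child(ren)
  node 5: 0 child(ren)
  node 22: 2 child(ren)
  node 18: 1 child(ren)
  node 13: 1 child(ren)
  node 17: 0 child(ren)
  node 26: 2 child(ren)
  node 25: 0 child(ren)
  node 36: 0 child(ren)
Matching nodes: [44, 11, 6, 22, 18, 13, 26]
Count of internal (non-leaf) nodes: 7


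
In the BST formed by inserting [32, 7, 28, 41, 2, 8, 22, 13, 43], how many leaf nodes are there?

Tree built from: [32, 7, 28, 41, 2, 8, 22, 13, 43]
Tree (level-order array): [32, 7, 41, 2, 28, None, 43, None, None, 8, None, None, None, None, 22, 13]
Rule: A leaf has 0 children.
Per-node child counts:
  node 32: 2 child(ren)
  node 7: 2 child(ren)
  node 2: 0 child(ren)
  node 28: 1 child(ren)
  node 8: 1 child(ren)
  node 22: 1 child(ren)
  node 13: 0 child(ren)
  node 41: 1 child(ren)
  node 43: 0 child(ren)
Matching nodes: [2, 13, 43]
Count of leaf nodes: 3


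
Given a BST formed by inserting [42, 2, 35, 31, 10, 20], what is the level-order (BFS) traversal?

Tree insertion order: [42, 2, 35, 31, 10, 20]
Tree (level-order array): [42, 2, None, None, 35, 31, None, 10, None, None, 20]
BFS from the root, enqueuing left then right child of each popped node:
  queue [42] -> pop 42, enqueue [2], visited so far: [42]
  queue [2] -> pop 2, enqueue [35], visited so far: [42, 2]
  queue [35] -> pop 35, enqueue [31], visited so far: [42, 2, 35]
  queue [31] -> pop 31, enqueue [10], visited so far: [42, 2, 35, 31]
  queue [10] -> pop 10, enqueue [20], visited so far: [42, 2, 35, 31, 10]
  queue [20] -> pop 20, enqueue [none], visited so far: [42, 2, 35, 31, 10, 20]
Result: [42, 2, 35, 31, 10, 20]


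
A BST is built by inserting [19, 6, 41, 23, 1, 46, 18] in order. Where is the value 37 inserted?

Starting tree (level order): [19, 6, 41, 1, 18, 23, 46]
Insertion path: 19 -> 41 -> 23
Result: insert 37 as right child of 23
Final tree (level order): [19, 6, 41, 1, 18, 23, 46, None, None, None, None, None, 37]


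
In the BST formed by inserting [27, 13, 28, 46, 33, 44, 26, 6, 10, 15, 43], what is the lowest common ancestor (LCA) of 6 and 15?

Tree insertion order: [27, 13, 28, 46, 33, 44, 26, 6, 10, 15, 43]
Tree (level-order array): [27, 13, 28, 6, 26, None, 46, None, 10, 15, None, 33, None, None, None, None, None, None, 44, 43]
In a BST, the LCA of p=6, q=15 is the first node v on the
root-to-leaf path with p <= v <= q (go left if both < v, right if both > v).
Walk from root:
  at 27: both 6 and 15 < 27, go left
  at 13: 6 <= 13 <= 15, this is the LCA
LCA = 13


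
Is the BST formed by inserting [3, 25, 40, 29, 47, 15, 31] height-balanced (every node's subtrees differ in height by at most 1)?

Tree (level-order array): [3, None, 25, 15, 40, None, None, 29, 47, None, 31]
Definition: a tree is height-balanced if, at every node, |h(left) - h(right)| <= 1 (empty subtree has height -1).
Bottom-up per-node check:
  node 15: h_left=-1, h_right=-1, diff=0 [OK], height=0
  node 31: h_left=-1, h_right=-1, diff=0 [OK], height=0
  node 29: h_left=-1, h_right=0, diff=1 [OK], height=1
  node 47: h_left=-1, h_right=-1, diff=0 [OK], height=0
  node 40: h_left=1, h_right=0, diff=1 [OK], height=2
  node 25: h_left=0, h_right=2, diff=2 [FAIL (|0-2|=2 > 1)], height=3
  node 3: h_left=-1, h_right=3, diff=4 [FAIL (|-1-3|=4 > 1)], height=4
Node 25 violates the condition: |0 - 2| = 2 > 1.
Result: Not balanced


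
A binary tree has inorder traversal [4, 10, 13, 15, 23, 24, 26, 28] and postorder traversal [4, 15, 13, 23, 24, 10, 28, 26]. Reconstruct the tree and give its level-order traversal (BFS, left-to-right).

Inorder:   [4, 10, 13, 15, 23, 24, 26, 28]
Postorder: [4, 15, 13, 23, 24, 10, 28, 26]
Algorithm: postorder visits root last, so walk postorder right-to-left;
each value is the root of the current inorder slice — split it at that
value, recurse on the right subtree first, then the left.
Recursive splits:
  root=26; inorder splits into left=[4, 10, 13, 15, 23, 24], right=[28]
  root=28; inorder splits into left=[], right=[]
  root=10; inorder splits into left=[4], right=[13, 15, 23, 24]
  root=24; inorder splits into left=[13, 15, 23], right=[]
  root=23; inorder splits into left=[13, 15], right=[]
  root=13; inorder splits into left=[], right=[15]
  root=15; inorder splits into left=[], right=[]
  root=4; inorder splits into left=[], right=[]
Reconstructed level-order: [26, 10, 28, 4, 24, 23, 13, 15]


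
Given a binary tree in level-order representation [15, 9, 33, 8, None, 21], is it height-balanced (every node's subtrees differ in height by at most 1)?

Tree (level-order array): [15, 9, 33, 8, None, 21]
Definition: a tree is height-balanced if, at every node, |h(left) - h(right)| <= 1 (empty subtree has height -1).
Bottom-up per-node check:
  node 8: h_left=-1, h_right=-1, diff=0 [OK], height=0
  node 9: h_left=0, h_right=-1, diff=1 [OK], height=1
  node 21: h_left=-1, h_right=-1, diff=0 [OK], height=0
  node 33: h_left=0, h_right=-1, diff=1 [OK], height=1
  node 15: h_left=1, h_right=1, diff=0 [OK], height=2
All nodes satisfy the balance condition.
Result: Balanced


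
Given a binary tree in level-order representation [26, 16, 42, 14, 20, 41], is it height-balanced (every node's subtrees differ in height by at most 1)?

Tree (level-order array): [26, 16, 42, 14, 20, 41]
Definition: a tree is height-balanced if, at every node, |h(left) - h(right)| <= 1 (empty subtree has height -1).
Bottom-up per-node check:
  node 14: h_left=-1, h_right=-1, diff=0 [OK], height=0
  node 20: h_left=-1, h_right=-1, diff=0 [OK], height=0
  node 16: h_left=0, h_right=0, diff=0 [OK], height=1
  node 41: h_left=-1, h_right=-1, diff=0 [OK], height=0
  node 42: h_left=0, h_right=-1, diff=1 [OK], height=1
  node 26: h_left=1, h_right=1, diff=0 [OK], height=2
All nodes satisfy the balance condition.
Result: Balanced


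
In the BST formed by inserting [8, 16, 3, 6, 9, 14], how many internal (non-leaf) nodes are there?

Tree built from: [8, 16, 3, 6, 9, 14]
Tree (level-order array): [8, 3, 16, None, 6, 9, None, None, None, None, 14]
Rule: An internal node has at least one child.
Per-node child counts:
  node 8: 2 child(ren)
  node 3: 1 child(ren)
  node 6: 0 child(ren)
  node 16: 1 child(ren)
  node 9: 1 child(ren)
  node 14: 0 child(ren)
Matching nodes: [8, 3, 16, 9]
Count of internal (non-leaf) nodes: 4


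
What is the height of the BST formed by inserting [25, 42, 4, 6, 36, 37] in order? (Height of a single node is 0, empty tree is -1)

Insertion order: [25, 42, 4, 6, 36, 37]
Tree (level-order array): [25, 4, 42, None, 6, 36, None, None, None, None, 37]
Compute height bottom-up (empty subtree = -1):
  height(6) = 1 + max(-1, -1) = 0
  height(4) = 1 + max(-1, 0) = 1
  height(37) = 1 + max(-1, -1) = 0
  height(36) = 1 + max(-1, 0) = 1
  height(42) = 1 + max(1, -1) = 2
  height(25) = 1 + max(1, 2) = 3
Height = 3


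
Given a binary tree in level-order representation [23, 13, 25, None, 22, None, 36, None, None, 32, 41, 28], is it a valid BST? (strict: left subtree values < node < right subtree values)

Level-order array: [23, 13, 25, None, 22, None, 36, None, None, 32, 41, 28]
Validate using subtree bounds (lo, hi): at each node, require lo < value < hi,
then recurse left with hi=value and right with lo=value.
Preorder trace (stopping at first violation):
  at node 23 with bounds (-inf, +inf): OK
  at node 13 with bounds (-inf, 23): OK
  at node 22 with bounds (13, 23): OK
  at node 25 with bounds (23, +inf): OK
  at node 36 with bounds (25, +inf): OK
  at node 32 with bounds (25, 36): OK
  at node 28 with bounds (25, 32): OK
  at node 41 with bounds (36, +inf): OK
No violation found at any node.
Result: Valid BST


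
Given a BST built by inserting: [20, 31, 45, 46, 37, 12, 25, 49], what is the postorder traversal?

Tree insertion order: [20, 31, 45, 46, 37, 12, 25, 49]
Tree (level-order array): [20, 12, 31, None, None, 25, 45, None, None, 37, 46, None, None, None, 49]
Postorder traversal: [12, 25, 37, 49, 46, 45, 31, 20]


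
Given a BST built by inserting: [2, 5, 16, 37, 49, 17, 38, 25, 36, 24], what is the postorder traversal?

Tree insertion order: [2, 5, 16, 37, 49, 17, 38, 25, 36, 24]
Tree (level-order array): [2, None, 5, None, 16, None, 37, 17, 49, None, 25, 38, None, 24, 36]
Postorder traversal: [24, 36, 25, 17, 38, 49, 37, 16, 5, 2]


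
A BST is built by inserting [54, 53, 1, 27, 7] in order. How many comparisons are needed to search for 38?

Search path for 38: 54 -> 53 -> 1 -> 27
Found: False
Comparisons: 4


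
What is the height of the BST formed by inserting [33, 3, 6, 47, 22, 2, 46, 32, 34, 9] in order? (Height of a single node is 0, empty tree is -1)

Insertion order: [33, 3, 6, 47, 22, 2, 46, 32, 34, 9]
Tree (level-order array): [33, 3, 47, 2, 6, 46, None, None, None, None, 22, 34, None, 9, 32]
Compute height bottom-up (empty subtree = -1):
  height(2) = 1 + max(-1, -1) = 0
  height(9) = 1 + max(-1, -1) = 0
  height(32) = 1 + max(-1, -1) = 0
  height(22) = 1 + max(0, 0) = 1
  height(6) = 1 + max(-1, 1) = 2
  height(3) = 1 + max(0, 2) = 3
  height(34) = 1 + max(-1, -1) = 0
  height(46) = 1 + max(0, -1) = 1
  height(47) = 1 + max(1, -1) = 2
  height(33) = 1 + max(3, 2) = 4
Height = 4


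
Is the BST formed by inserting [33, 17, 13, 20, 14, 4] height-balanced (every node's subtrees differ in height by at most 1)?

Tree (level-order array): [33, 17, None, 13, 20, 4, 14]
Definition: a tree is height-balanced if, at every node, |h(left) - h(right)| <= 1 (empty subtree has height -1).
Bottom-up per-node check:
  node 4: h_left=-1, h_right=-1, diff=0 [OK], height=0
  node 14: h_left=-1, h_right=-1, diff=0 [OK], height=0
  node 13: h_left=0, h_right=0, diff=0 [OK], height=1
  node 20: h_left=-1, h_right=-1, diff=0 [OK], height=0
  node 17: h_left=1, h_right=0, diff=1 [OK], height=2
  node 33: h_left=2, h_right=-1, diff=3 [FAIL (|2--1|=3 > 1)], height=3
Node 33 violates the condition: |2 - -1| = 3 > 1.
Result: Not balanced


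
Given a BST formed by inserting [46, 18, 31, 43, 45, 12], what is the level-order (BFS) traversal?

Tree insertion order: [46, 18, 31, 43, 45, 12]
Tree (level-order array): [46, 18, None, 12, 31, None, None, None, 43, None, 45]
BFS from the root, enqueuing left then right child of each popped node:
  queue [46] -> pop 46, enqueue [18], visited so far: [46]
  queue [18] -> pop 18, enqueue [12, 31], visited so far: [46, 18]
  queue [12, 31] -> pop 12, enqueue [none], visited so far: [46, 18, 12]
  queue [31] -> pop 31, enqueue [43], visited so far: [46, 18, 12, 31]
  queue [43] -> pop 43, enqueue [45], visited so far: [46, 18, 12, 31, 43]
  queue [45] -> pop 45, enqueue [none], visited so far: [46, 18, 12, 31, 43, 45]
Result: [46, 18, 12, 31, 43, 45]


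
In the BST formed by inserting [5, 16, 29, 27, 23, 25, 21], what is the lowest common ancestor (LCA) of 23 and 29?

Tree insertion order: [5, 16, 29, 27, 23, 25, 21]
Tree (level-order array): [5, None, 16, None, 29, 27, None, 23, None, 21, 25]
In a BST, the LCA of p=23, q=29 is the first node v on the
root-to-leaf path with p <= v <= q (go left if both < v, right if both > v).
Walk from root:
  at 5: both 23 and 29 > 5, go right
  at 16: both 23 and 29 > 16, go right
  at 29: 23 <= 29 <= 29, this is the LCA
LCA = 29


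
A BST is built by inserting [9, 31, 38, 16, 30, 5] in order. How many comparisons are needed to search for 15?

Search path for 15: 9 -> 31 -> 16
Found: False
Comparisons: 3


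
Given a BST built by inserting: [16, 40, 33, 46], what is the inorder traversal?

Tree insertion order: [16, 40, 33, 46]
Tree (level-order array): [16, None, 40, 33, 46]
Inorder traversal: [16, 33, 40, 46]


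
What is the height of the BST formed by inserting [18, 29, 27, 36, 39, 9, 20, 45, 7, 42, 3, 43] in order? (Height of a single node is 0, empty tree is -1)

Insertion order: [18, 29, 27, 36, 39, 9, 20, 45, 7, 42, 3, 43]
Tree (level-order array): [18, 9, 29, 7, None, 27, 36, 3, None, 20, None, None, 39, None, None, None, None, None, 45, 42, None, None, 43]
Compute height bottom-up (empty subtree = -1):
  height(3) = 1 + max(-1, -1) = 0
  height(7) = 1 + max(0, -1) = 1
  height(9) = 1 + max(1, -1) = 2
  height(20) = 1 + max(-1, -1) = 0
  height(27) = 1 + max(0, -1) = 1
  height(43) = 1 + max(-1, -1) = 0
  height(42) = 1 + max(-1, 0) = 1
  height(45) = 1 + max(1, -1) = 2
  height(39) = 1 + max(-1, 2) = 3
  height(36) = 1 + max(-1, 3) = 4
  height(29) = 1 + max(1, 4) = 5
  height(18) = 1 + max(2, 5) = 6
Height = 6


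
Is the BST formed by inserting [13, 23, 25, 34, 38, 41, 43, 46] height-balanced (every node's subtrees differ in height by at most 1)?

Tree (level-order array): [13, None, 23, None, 25, None, 34, None, 38, None, 41, None, 43, None, 46]
Definition: a tree is height-balanced if, at every node, |h(left) - h(right)| <= 1 (empty subtree has height -1).
Bottom-up per-node check:
  node 46: h_left=-1, h_right=-1, diff=0 [OK], height=0
  node 43: h_left=-1, h_right=0, diff=1 [OK], height=1
  node 41: h_left=-1, h_right=1, diff=2 [FAIL (|-1-1|=2 > 1)], height=2
  node 38: h_left=-1, h_right=2, diff=3 [FAIL (|-1-2|=3 > 1)], height=3
  node 34: h_left=-1, h_right=3, diff=4 [FAIL (|-1-3|=4 > 1)], height=4
  node 25: h_left=-1, h_right=4, diff=5 [FAIL (|-1-4|=5 > 1)], height=5
  node 23: h_left=-1, h_right=5, diff=6 [FAIL (|-1-5|=6 > 1)], height=6
  node 13: h_left=-1, h_right=6, diff=7 [FAIL (|-1-6|=7 > 1)], height=7
Node 41 violates the condition: |-1 - 1| = 2 > 1.
Result: Not balanced


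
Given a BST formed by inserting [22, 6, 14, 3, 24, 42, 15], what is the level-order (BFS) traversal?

Tree insertion order: [22, 6, 14, 3, 24, 42, 15]
Tree (level-order array): [22, 6, 24, 3, 14, None, 42, None, None, None, 15]
BFS from the root, enqueuing left then right child of each popped node:
  queue [22] -> pop 22, enqueue [6, 24], visited so far: [22]
  queue [6, 24] -> pop 6, enqueue [3, 14], visited so far: [22, 6]
  queue [24, 3, 14] -> pop 24, enqueue [42], visited so far: [22, 6, 24]
  queue [3, 14, 42] -> pop 3, enqueue [none], visited so far: [22, 6, 24, 3]
  queue [14, 42] -> pop 14, enqueue [15], visited so far: [22, 6, 24, 3, 14]
  queue [42, 15] -> pop 42, enqueue [none], visited so far: [22, 6, 24, 3, 14, 42]
  queue [15] -> pop 15, enqueue [none], visited so far: [22, 6, 24, 3, 14, 42, 15]
Result: [22, 6, 24, 3, 14, 42, 15]


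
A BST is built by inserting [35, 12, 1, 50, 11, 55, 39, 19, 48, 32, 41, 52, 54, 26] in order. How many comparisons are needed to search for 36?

Search path for 36: 35 -> 50 -> 39
Found: False
Comparisons: 3


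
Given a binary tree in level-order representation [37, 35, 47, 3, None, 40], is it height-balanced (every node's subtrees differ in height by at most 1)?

Tree (level-order array): [37, 35, 47, 3, None, 40]
Definition: a tree is height-balanced if, at every node, |h(left) - h(right)| <= 1 (empty subtree has height -1).
Bottom-up per-node check:
  node 3: h_left=-1, h_right=-1, diff=0 [OK], height=0
  node 35: h_left=0, h_right=-1, diff=1 [OK], height=1
  node 40: h_left=-1, h_right=-1, diff=0 [OK], height=0
  node 47: h_left=0, h_right=-1, diff=1 [OK], height=1
  node 37: h_left=1, h_right=1, diff=0 [OK], height=2
All nodes satisfy the balance condition.
Result: Balanced


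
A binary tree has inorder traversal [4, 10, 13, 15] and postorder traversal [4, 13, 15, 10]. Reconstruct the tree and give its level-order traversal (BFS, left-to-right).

Inorder:   [4, 10, 13, 15]
Postorder: [4, 13, 15, 10]
Algorithm: postorder visits root last, so walk postorder right-to-left;
each value is the root of the current inorder slice — split it at that
value, recurse on the right subtree first, then the left.
Recursive splits:
  root=10; inorder splits into left=[4], right=[13, 15]
  root=15; inorder splits into left=[13], right=[]
  root=13; inorder splits into left=[], right=[]
  root=4; inorder splits into left=[], right=[]
Reconstructed level-order: [10, 4, 15, 13]


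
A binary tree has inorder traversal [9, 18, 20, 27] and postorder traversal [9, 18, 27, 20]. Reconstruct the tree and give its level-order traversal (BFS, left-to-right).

Inorder:   [9, 18, 20, 27]
Postorder: [9, 18, 27, 20]
Algorithm: postorder visits root last, so walk postorder right-to-left;
each value is the root of the current inorder slice — split it at that
value, recurse on the right subtree first, then the left.
Recursive splits:
  root=20; inorder splits into left=[9, 18], right=[27]
  root=27; inorder splits into left=[], right=[]
  root=18; inorder splits into left=[9], right=[]
  root=9; inorder splits into left=[], right=[]
Reconstructed level-order: [20, 18, 27, 9]


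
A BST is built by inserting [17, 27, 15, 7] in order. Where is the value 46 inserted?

Starting tree (level order): [17, 15, 27, 7]
Insertion path: 17 -> 27
Result: insert 46 as right child of 27
Final tree (level order): [17, 15, 27, 7, None, None, 46]


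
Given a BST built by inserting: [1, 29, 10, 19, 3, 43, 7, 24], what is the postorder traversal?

Tree insertion order: [1, 29, 10, 19, 3, 43, 7, 24]
Tree (level-order array): [1, None, 29, 10, 43, 3, 19, None, None, None, 7, None, 24]
Postorder traversal: [7, 3, 24, 19, 10, 43, 29, 1]


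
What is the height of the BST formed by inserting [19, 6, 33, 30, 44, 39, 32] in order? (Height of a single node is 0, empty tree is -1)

Insertion order: [19, 6, 33, 30, 44, 39, 32]
Tree (level-order array): [19, 6, 33, None, None, 30, 44, None, 32, 39]
Compute height bottom-up (empty subtree = -1):
  height(6) = 1 + max(-1, -1) = 0
  height(32) = 1 + max(-1, -1) = 0
  height(30) = 1 + max(-1, 0) = 1
  height(39) = 1 + max(-1, -1) = 0
  height(44) = 1 + max(0, -1) = 1
  height(33) = 1 + max(1, 1) = 2
  height(19) = 1 + max(0, 2) = 3
Height = 3


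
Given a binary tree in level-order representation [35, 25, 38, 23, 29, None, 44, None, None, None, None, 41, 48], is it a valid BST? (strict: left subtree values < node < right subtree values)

Level-order array: [35, 25, 38, 23, 29, None, 44, None, None, None, None, 41, 48]
Validate using subtree bounds (lo, hi): at each node, require lo < value < hi,
then recurse left with hi=value and right with lo=value.
Preorder trace (stopping at first violation):
  at node 35 with bounds (-inf, +inf): OK
  at node 25 with bounds (-inf, 35): OK
  at node 23 with bounds (-inf, 25): OK
  at node 29 with bounds (25, 35): OK
  at node 38 with bounds (35, +inf): OK
  at node 44 with bounds (38, +inf): OK
  at node 41 with bounds (38, 44): OK
  at node 48 with bounds (44, +inf): OK
No violation found at any node.
Result: Valid BST


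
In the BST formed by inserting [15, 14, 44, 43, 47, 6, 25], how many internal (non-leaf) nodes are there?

Tree built from: [15, 14, 44, 43, 47, 6, 25]
Tree (level-order array): [15, 14, 44, 6, None, 43, 47, None, None, 25]
Rule: An internal node has at least one child.
Per-node child counts:
  node 15: 2 child(ren)
  node 14: 1 child(ren)
  node 6: 0 child(ren)
  node 44: 2 child(ren)
  node 43: 1 child(ren)
  node 25: 0 child(ren)
  node 47: 0 child(ren)
Matching nodes: [15, 14, 44, 43]
Count of internal (non-leaf) nodes: 4


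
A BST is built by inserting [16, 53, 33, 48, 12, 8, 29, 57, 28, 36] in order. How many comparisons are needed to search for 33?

Search path for 33: 16 -> 53 -> 33
Found: True
Comparisons: 3


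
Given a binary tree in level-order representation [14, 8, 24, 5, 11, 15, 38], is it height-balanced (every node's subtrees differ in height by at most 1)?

Tree (level-order array): [14, 8, 24, 5, 11, 15, 38]
Definition: a tree is height-balanced if, at every node, |h(left) - h(right)| <= 1 (empty subtree has height -1).
Bottom-up per-node check:
  node 5: h_left=-1, h_right=-1, diff=0 [OK], height=0
  node 11: h_left=-1, h_right=-1, diff=0 [OK], height=0
  node 8: h_left=0, h_right=0, diff=0 [OK], height=1
  node 15: h_left=-1, h_right=-1, diff=0 [OK], height=0
  node 38: h_left=-1, h_right=-1, diff=0 [OK], height=0
  node 24: h_left=0, h_right=0, diff=0 [OK], height=1
  node 14: h_left=1, h_right=1, diff=0 [OK], height=2
All nodes satisfy the balance condition.
Result: Balanced


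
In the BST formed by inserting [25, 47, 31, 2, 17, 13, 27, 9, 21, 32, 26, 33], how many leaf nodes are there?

Tree built from: [25, 47, 31, 2, 17, 13, 27, 9, 21, 32, 26, 33]
Tree (level-order array): [25, 2, 47, None, 17, 31, None, 13, 21, 27, 32, 9, None, None, None, 26, None, None, 33]
Rule: A leaf has 0 children.
Per-node child counts:
  node 25: 2 child(ren)
  node 2: 1 child(ren)
  node 17: 2 child(ren)
  node 13: 1 child(ren)
  node 9: 0 child(ren)
  node 21: 0 child(ren)
  node 47: 1 child(ren)
  node 31: 2 child(ren)
  node 27: 1 child(ren)
  node 26: 0 child(ren)
  node 32: 1 child(ren)
  node 33: 0 child(ren)
Matching nodes: [9, 21, 26, 33]
Count of leaf nodes: 4


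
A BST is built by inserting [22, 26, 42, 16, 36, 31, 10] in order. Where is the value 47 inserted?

Starting tree (level order): [22, 16, 26, 10, None, None, 42, None, None, 36, None, 31]
Insertion path: 22 -> 26 -> 42
Result: insert 47 as right child of 42
Final tree (level order): [22, 16, 26, 10, None, None, 42, None, None, 36, 47, 31]


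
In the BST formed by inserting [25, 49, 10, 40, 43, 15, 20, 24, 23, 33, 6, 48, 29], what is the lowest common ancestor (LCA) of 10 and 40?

Tree insertion order: [25, 49, 10, 40, 43, 15, 20, 24, 23, 33, 6, 48, 29]
Tree (level-order array): [25, 10, 49, 6, 15, 40, None, None, None, None, 20, 33, 43, None, 24, 29, None, None, 48, 23]
In a BST, the LCA of p=10, q=40 is the first node v on the
root-to-leaf path with p <= v <= q (go left if both < v, right if both > v).
Walk from root:
  at 25: 10 <= 25 <= 40, this is the LCA
LCA = 25


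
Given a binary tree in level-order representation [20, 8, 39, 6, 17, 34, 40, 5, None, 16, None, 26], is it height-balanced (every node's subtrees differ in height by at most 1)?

Tree (level-order array): [20, 8, 39, 6, 17, 34, 40, 5, None, 16, None, 26]
Definition: a tree is height-balanced if, at every node, |h(left) - h(right)| <= 1 (empty subtree has height -1).
Bottom-up per-node check:
  node 5: h_left=-1, h_right=-1, diff=0 [OK], height=0
  node 6: h_left=0, h_right=-1, diff=1 [OK], height=1
  node 16: h_left=-1, h_right=-1, diff=0 [OK], height=0
  node 17: h_left=0, h_right=-1, diff=1 [OK], height=1
  node 8: h_left=1, h_right=1, diff=0 [OK], height=2
  node 26: h_left=-1, h_right=-1, diff=0 [OK], height=0
  node 34: h_left=0, h_right=-1, diff=1 [OK], height=1
  node 40: h_left=-1, h_right=-1, diff=0 [OK], height=0
  node 39: h_left=1, h_right=0, diff=1 [OK], height=2
  node 20: h_left=2, h_right=2, diff=0 [OK], height=3
All nodes satisfy the balance condition.
Result: Balanced


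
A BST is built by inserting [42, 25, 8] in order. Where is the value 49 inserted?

Starting tree (level order): [42, 25, None, 8]
Insertion path: 42
Result: insert 49 as right child of 42
Final tree (level order): [42, 25, 49, 8]


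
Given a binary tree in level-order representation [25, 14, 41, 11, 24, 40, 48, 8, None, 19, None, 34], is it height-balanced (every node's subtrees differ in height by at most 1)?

Tree (level-order array): [25, 14, 41, 11, 24, 40, 48, 8, None, 19, None, 34]
Definition: a tree is height-balanced if, at every node, |h(left) - h(right)| <= 1 (empty subtree has height -1).
Bottom-up per-node check:
  node 8: h_left=-1, h_right=-1, diff=0 [OK], height=0
  node 11: h_left=0, h_right=-1, diff=1 [OK], height=1
  node 19: h_left=-1, h_right=-1, diff=0 [OK], height=0
  node 24: h_left=0, h_right=-1, diff=1 [OK], height=1
  node 14: h_left=1, h_right=1, diff=0 [OK], height=2
  node 34: h_left=-1, h_right=-1, diff=0 [OK], height=0
  node 40: h_left=0, h_right=-1, diff=1 [OK], height=1
  node 48: h_left=-1, h_right=-1, diff=0 [OK], height=0
  node 41: h_left=1, h_right=0, diff=1 [OK], height=2
  node 25: h_left=2, h_right=2, diff=0 [OK], height=3
All nodes satisfy the balance condition.
Result: Balanced


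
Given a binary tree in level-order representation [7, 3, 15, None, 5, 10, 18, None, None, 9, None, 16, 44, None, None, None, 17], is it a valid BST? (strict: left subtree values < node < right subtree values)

Level-order array: [7, 3, 15, None, 5, 10, 18, None, None, 9, None, 16, 44, None, None, None, 17]
Validate using subtree bounds (lo, hi): at each node, require lo < value < hi,
then recurse left with hi=value and right with lo=value.
Preorder trace (stopping at first violation):
  at node 7 with bounds (-inf, +inf): OK
  at node 3 with bounds (-inf, 7): OK
  at node 5 with bounds (3, 7): OK
  at node 15 with bounds (7, +inf): OK
  at node 10 with bounds (7, 15): OK
  at node 9 with bounds (7, 10): OK
  at node 18 with bounds (15, +inf): OK
  at node 16 with bounds (15, 18): OK
  at node 17 with bounds (16, 18): OK
  at node 44 with bounds (18, +inf): OK
No violation found at any node.
Result: Valid BST


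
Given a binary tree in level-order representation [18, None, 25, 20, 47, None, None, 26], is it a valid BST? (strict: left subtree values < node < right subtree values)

Level-order array: [18, None, 25, 20, 47, None, None, 26]
Validate using subtree bounds (lo, hi): at each node, require lo < value < hi,
then recurse left with hi=value and right with lo=value.
Preorder trace (stopping at first violation):
  at node 18 with bounds (-inf, +inf): OK
  at node 25 with bounds (18, +inf): OK
  at node 20 with bounds (18, 25): OK
  at node 47 with bounds (25, +inf): OK
  at node 26 with bounds (25, 47): OK
No violation found at any node.
Result: Valid BST


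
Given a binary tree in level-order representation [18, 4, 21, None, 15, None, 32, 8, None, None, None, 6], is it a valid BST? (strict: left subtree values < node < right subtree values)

Level-order array: [18, 4, 21, None, 15, None, 32, 8, None, None, None, 6]
Validate using subtree bounds (lo, hi): at each node, require lo < value < hi,
then recurse left with hi=value and right with lo=value.
Preorder trace (stopping at first violation):
  at node 18 with bounds (-inf, +inf): OK
  at node 4 with bounds (-inf, 18): OK
  at node 15 with bounds (4, 18): OK
  at node 8 with bounds (4, 15): OK
  at node 6 with bounds (4, 8): OK
  at node 21 with bounds (18, +inf): OK
  at node 32 with bounds (21, +inf): OK
No violation found at any node.
Result: Valid BST


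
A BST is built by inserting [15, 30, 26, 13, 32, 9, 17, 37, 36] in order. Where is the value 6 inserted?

Starting tree (level order): [15, 13, 30, 9, None, 26, 32, None, None, 17, None, None, 37, None, None, 36]
Insertion path: 15 -> 13 -> 9
Result: insert 6 as left child of 9
Final tree (level order): [15, 13, 30, 9, None, 26, 32, 6, None, 17, None, None, 37, None, None, None, None, 36]


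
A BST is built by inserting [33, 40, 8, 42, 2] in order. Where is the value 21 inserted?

Starting tree (level order): [33, 8, 40, 2, None, None, 42]
Insertion path: 33 -> 8
Result: insert 21 as right child of 8
Final tree (level order): [33, 8, 40, 2, 21, None, 42]


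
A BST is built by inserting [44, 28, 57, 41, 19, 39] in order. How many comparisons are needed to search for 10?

Search path for 10: 44 -> 28 -> 19
Found: False
Comparisons: 3


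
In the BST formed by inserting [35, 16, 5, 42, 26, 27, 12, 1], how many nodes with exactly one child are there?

Tree built from: [35, 16, 5, 42, 26, 27, 12, 1]
Tree (level-order array): [35, 16, 42, 5, 26, None, None, 1, 12, None, 27]
Rule: These are nodes with exactly 1 non-null child.
Per-node child counts:
  node 35: 2 child(ren)
  node 16: 2 child(ren)
  node 5: 2 child(ren)
  node 1: 0 child(ren)
  node 12: 0 child(ren)
  node 26: 1 child(ren)
  node 27: 0 child(ren)
  node 42: 0 child(ren)
Matching nodes: [26]
Count of nodes with exactly one child: 1


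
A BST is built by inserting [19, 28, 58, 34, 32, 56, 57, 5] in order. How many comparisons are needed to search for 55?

Search path for 55: 19 -> 28 -> 58 -> 34 -> 56
Found: False
Comparisons: 5


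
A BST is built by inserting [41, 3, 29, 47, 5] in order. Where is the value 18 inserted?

Starting tree (level order): [41, 3, 47, None, 29, None, None, 5]
Insertion path: 41 -> 3 -> 29 -> 5
Result: insert 18 as right child of 5
Final tree (level order): [41, 3, 47, None, 29, None, None, 5, None, None, 18]


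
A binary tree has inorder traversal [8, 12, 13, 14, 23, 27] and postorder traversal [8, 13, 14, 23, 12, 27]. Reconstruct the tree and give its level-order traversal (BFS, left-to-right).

Inorder:   [8, 12, 13, 14, 23, 27]
Postorder: [8, 13, 14, 23, 12, 27]
Algorithm: postorder visits root last, so walk postorder right-to-left;
each value is the root of the current inorder slice — split it at that
value, recurse on the right subtree first, then the left.
Recursive splits:
  root=27; inorder splits into left=[8, 12, 13, 14, 23], right=[]
  root=12; inorder splits into left=[8], right=[13, 14, 23]
  root=23; inorder splits into left=[13, 14], right=[]
  root=14; inorder splits into left=[13], right=[]
  root=13; inorder splits into left=[], right=[]
  root=8; inorder splits into left=[], right=[]
Reconstructed level-order: [27, 12, 8, 23, 14, 13]


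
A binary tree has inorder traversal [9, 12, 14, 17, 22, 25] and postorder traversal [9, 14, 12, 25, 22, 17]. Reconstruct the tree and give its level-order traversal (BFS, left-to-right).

Inorder:   [9, 12, 14, 17, 22, 25]
Postorder: [9, 14, 12, 25, 22, 17]
Algorithm: postorder visits root last, so walk postorder right-to-left;
each value is the root of the current inorder slice — split it at that
value, recurse on the right subtree first, then the left.
Recursive splits:
  root=17; inorder splits into left=[9, 12, 14], right=[22, 25]
  root=22; inorder splits into left=[], right=[25]
  root=25; inorder splits into left=[], right=[]
  root=12; inorder splits into left=[9], right=[14]
  root=14; inorder splits into left=[], right=[]
  root=9; inorder splits into left=[], right=[]
Reconstructed level-order: [17, 12, 22, 9, 14, 25]


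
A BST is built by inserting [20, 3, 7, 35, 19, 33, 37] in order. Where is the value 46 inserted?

Starting tree (level order): [20, 3, 35, None, 7, 33, 37, None, 19]
Insertion path: 20 -> 35 -> 37
Result: insert 46 as right child of 37
Final tree (level order): [20, 3, 35, None, 7, 33, 37, None, 19, None, None, None, 46]


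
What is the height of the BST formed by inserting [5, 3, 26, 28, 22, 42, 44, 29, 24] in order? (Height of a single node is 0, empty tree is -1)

Insertion order: [5, 3, 26, 28, 22, 42, 44, 29, 24]
Tree (level-order array): [5, 3, 26, None, None, 22, 28, None, 24, None, 42, None, None, 29, 44]
Compute height bottom-up (empty subtree = -1):
  height(3) = 1 + max(-1, -1) = 0
  height(24) = 1 + max(-1, -1) = 0
  height(22) = 1 + max(-1, 0) = 1
  height(29) = 1 + max(-1, -1) = 0
  height(44) = 1 + max(-1, -1) = 0
  height(42) = 1 + max(0, 0) = 1
  height(28) = 1 + max(-1, 1) = 2
  height(26) = 1 + max(1, 2) = 3
  height(5) = 1 + max(0, 3) = 4
Height = 4


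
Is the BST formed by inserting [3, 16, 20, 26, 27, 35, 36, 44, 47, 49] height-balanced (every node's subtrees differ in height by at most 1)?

Tree (level-order array): [3, None, 16, None, 20, None, 26, None, 27, None, 35, None, 36, None, 44, None, 47, None, 49]
Definition: a tree is height-balanced if, at every node, |h(left) - h(right)| <= 1 (empty subtree has height -1).
Bottom-up per-node check:
  node 49: h_left=-1, h_right=-1, diff=0 [OK], height=0
  node 47: h_left=-1, h_right=0, diff=1 [OK], height=1
  node 44: h_left=-1, h_right=1, diff=2 [FAIL (|-1-1|=2 > 1)], height=2
  node 36: h_left=-1, h_right=2, diff=3 [FAIL (|-1-2|=3 > 1)], height=3
  node 35: h_left=-1, h_right=3, diff=4 [FAIL (|-1-3|=4 > 1)], height=4
  node 27: h_left=-1, h_right=4, diff=5 [FAIL (|-1-4|=5 > 1)], height=5
  node 26: h_left=-1, h_right=5, diff=6 [FAIL (|-1-5|=6 > 1)], height=6
  node 20: h_left=-1, h_right=6, diff=7 [FAIL (|-1-6|=7 > 1)], height=7
  node 16: h_left=-1, h_right=7, diff=8 [FAIL (|-1-7|=8 > 1)], height=8
  node 3: h_left=-1, h_right=8, diff=9 [FAIL (|-1-8|=9 > 1)], height=9
Node 44 violates the condition: |-1 - 1| = 2 > 1.
Result: Not balanced
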